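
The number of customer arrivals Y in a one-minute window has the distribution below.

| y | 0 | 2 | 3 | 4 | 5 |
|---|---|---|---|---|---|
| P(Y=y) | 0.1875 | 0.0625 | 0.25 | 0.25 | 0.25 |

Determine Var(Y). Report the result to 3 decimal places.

E[Y] = (0)(0.1875) + (2)(0.0625) + (3)(0.25) + (4)(0.25) + (5)(0.25) = 3.125
E[Y²] = (0)²(0.1875) + (2)²(0.0625) + (3)²(0.25) + (4)²(0.25) + (5)²(0.25) = 12.75
Var(Y) = E[Y²] − (E[Y])² = 12.75 − (3.125)² = 2.984375

2.984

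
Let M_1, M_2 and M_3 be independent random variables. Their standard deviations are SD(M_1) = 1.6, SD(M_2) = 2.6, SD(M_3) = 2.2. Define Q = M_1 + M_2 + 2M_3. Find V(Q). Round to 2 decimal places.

V(M_1) = 2.56, V(M_2) = 6.76, V(M_3) = 4.84
By independence, V(Q) = (1)²V(M_1) + (1)²V(M_2) + (2)²V(M_3)
= (1)²·2.56 + (1)²·6.76 + (2)²·4.84 = 28.68

28.68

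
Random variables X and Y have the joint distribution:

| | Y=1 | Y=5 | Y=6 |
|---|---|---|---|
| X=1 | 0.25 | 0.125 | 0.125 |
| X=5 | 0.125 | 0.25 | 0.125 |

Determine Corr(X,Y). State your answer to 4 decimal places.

0.2309

E[X] = 3,  E[Y] = 3.75
E[XY] = 12.25
Cov(X,Y) = E[XY] − E[X]E[Y] = 12.25 − (3)(3.75) = 1
Var(X) = 4,  Var(Y) = 4.6875
ρ = 1 / √(4·4.6875) ≈ 0.2309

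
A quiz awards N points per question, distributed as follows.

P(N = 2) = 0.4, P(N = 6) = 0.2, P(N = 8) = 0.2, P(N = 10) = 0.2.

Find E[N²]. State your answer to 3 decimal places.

41.600

E[N²] = (2)²(0.4) + (6)²(0.2) + (8)²(0.2) + (10)²(0.2) = 41.6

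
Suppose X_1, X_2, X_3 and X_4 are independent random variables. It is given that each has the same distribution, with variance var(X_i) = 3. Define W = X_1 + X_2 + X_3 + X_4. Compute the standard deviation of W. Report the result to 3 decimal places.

By independence, var(W) = (1)²var(X_1) + (1)²var(X_2) + (1)²var(X_3) + (1)²var(X_4)
= (1)²·3 + (1)²·3 + (1)²·3 + (1)²·3 = 12
sd(W) = √12 ≈ 3.464

3.464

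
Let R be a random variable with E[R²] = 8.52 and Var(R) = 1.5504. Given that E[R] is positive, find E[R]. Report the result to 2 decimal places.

(E[R])² = E[R²] − Var(R) = 8.52 − 1.5504 = 6.9696
E[R] = √6.9696 = 2.64

2.64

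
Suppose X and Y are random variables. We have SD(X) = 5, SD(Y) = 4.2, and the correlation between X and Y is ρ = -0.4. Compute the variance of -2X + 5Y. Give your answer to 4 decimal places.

Var(X) = (5)² = 25;  Var(Y) = (4.2)² = 17.64
cov(X,Y) = ρ·SD(X)·SD(Y) = -0.4·5·4.2 = -8.4
Var(-2X + 5Y) = (-2)²·Var(X) + (5)²·Var(Y) + 2·(-2)·(5)·cov(X,Y)
= 4·25 + 25·17.64 + -20·-8.4 = 709

709.0000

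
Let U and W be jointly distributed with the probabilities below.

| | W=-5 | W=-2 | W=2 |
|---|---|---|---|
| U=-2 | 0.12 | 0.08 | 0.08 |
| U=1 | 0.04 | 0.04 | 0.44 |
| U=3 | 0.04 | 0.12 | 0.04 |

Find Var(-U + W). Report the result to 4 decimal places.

E[U] = 0.56,  E[W] = -0.36,  E[UW] = 0.72
Var(U) = 3.44 − (0.56)² = 3.1264;  Var(W) = 8.2 − (-0.36)² = 8.0704
cov(U,W) = 0.72 − (0.56)(-0.36) = 0.9216
Var(-U + W) = (-1)²·3.1264 + (1)²·8.0704 + 2·(-1)·(1)·0.9216 = 9.3536

9.3536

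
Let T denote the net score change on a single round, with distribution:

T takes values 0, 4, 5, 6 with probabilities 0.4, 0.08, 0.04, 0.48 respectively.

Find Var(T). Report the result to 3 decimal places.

E[T] = (0)(0.4) + (4)(0.08) + (5)(0.04) + (6)(0.48) = 3.4
E[T²] = (0)²(0.4) + (4)²(0.08) + (5)²(0.04) + (6)²(0.48) = 19.56
Var(T) = E[T²] − (E[T])² = 19.56 − (3.4)² = 8

8.000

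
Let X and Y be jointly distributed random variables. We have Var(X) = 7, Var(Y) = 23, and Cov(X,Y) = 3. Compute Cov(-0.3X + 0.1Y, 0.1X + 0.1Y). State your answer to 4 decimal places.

Cov(-0.3X + 0.1Y, 0.1X + 0.1Y) = (-0.3)(0.1)Var(X) + (0.1)(0.1)Var(Y) + [(-0.3)(0.1) + (0.1)(0.1)]Cov(X,Y)
= -0.03·7 + 0.01·23 + -0.02·3 = -0.04

-0.0400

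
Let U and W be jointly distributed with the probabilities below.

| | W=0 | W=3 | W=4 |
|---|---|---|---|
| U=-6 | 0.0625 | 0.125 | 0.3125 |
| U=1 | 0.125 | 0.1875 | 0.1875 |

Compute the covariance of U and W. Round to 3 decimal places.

E[U] = -2.5,  E[W] = 2.9375
E[UW] = -8.4375
cov(U,W) = E[UW] − E[U]E[W] = -8.4375 − (-2.5)(2.9375) = -1.09375

-1.094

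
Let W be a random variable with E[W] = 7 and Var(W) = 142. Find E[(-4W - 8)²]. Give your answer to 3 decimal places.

3568.000

E[-4W - 8] = -4·7 − 8 = -36
Var(-4W - 8) = (-4)²·142 = 2272
E[(-4W - 8)²] = Var((-4W - 8)) + (E[(-4W - 8)])² = 2272 + (-36)² = 3568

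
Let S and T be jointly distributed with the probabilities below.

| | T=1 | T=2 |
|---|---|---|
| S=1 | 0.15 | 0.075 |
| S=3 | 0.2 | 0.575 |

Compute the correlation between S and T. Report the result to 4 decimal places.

0.3577

E[S] = 2.55,  E[T] = 1.65
E[ST] = 4.35
Cov(S,T) = E[ST] − E[S]E[T] = 4.35 − (2.55)(1.65) = 0.1425
V(S) = 0.6975,  V(T) = 0.2275
ρ = 0.1425 / √(0.6975·0.2275) ≈ 0.3577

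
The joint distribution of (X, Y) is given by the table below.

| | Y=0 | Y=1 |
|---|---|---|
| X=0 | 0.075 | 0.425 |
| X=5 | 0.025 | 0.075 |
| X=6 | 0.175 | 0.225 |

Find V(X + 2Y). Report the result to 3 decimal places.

7.778

E[X] = 2.9,  E[Y] = 0.725,  E[XY] = 1.725
V(X) = 16.9 − (2.9)² = 8.49;  V(Y) = 0.725 − (0.725)² = 0.199375
Cov(X,Y) = 1.725 − (2.9)(0.725) = -0.3775
V(X + 2Y) = (1)²·8.49 + (2)²·0.199375 + 2·(1)·(2)·-0.3775 = 7.7775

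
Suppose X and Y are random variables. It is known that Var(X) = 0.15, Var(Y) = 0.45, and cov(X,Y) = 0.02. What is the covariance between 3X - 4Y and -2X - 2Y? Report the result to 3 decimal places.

2.740

cov(3X - 4Y, -2X - 2Y) = (3)(-2)Var(X) + (-4)(-2)Var(Y) + [(3)(-2) + (-4)(-2)]cov(X,Y)
= -6·0.15 + 8·0.45 + 2·0.02 = 2.74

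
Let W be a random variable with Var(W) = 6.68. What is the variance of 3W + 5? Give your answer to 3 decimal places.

Var(3W + 5) = (3)²·Var(W) = 9·6.68 = 60.12

60.120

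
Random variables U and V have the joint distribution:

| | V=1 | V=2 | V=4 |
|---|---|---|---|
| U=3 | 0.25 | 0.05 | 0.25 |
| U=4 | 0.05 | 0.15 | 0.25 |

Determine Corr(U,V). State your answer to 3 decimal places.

E[U] = 3.45,  E[V] = 2.7
E[UV] = 9.45
cov(U,V) = E[UV] − E[U]E[V] = 9.45 − (3.45)(2.7) = 0.135
Var(U) = 0.2475,  Var(V) = 1.81
ρ = 0.135 / √(0.2475·1.81) ≈ 0.202

0.202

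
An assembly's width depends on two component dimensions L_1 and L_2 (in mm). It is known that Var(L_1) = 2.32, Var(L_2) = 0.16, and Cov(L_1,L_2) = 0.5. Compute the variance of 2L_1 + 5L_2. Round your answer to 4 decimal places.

Var(2L_1 + 5L_2) = (2)²·Var(L_1) + (5)²·Var(L_2) + 2·(2)·(5)·Cov(L_1,L_2)
= 4·2.32 + 25·0.16 + 20·0.5 = 23.28

23.2800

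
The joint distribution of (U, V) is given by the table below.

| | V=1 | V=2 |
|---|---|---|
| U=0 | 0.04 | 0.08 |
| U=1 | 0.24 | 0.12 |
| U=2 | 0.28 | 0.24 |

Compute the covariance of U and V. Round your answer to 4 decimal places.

-0.0160

E[U] = 1.4,  E[V] = 1.44
E[UV] = 2
Cov(U,V) = E[UV] − E[U]E[V] = 2 − (1.4)(1.44) = -0.016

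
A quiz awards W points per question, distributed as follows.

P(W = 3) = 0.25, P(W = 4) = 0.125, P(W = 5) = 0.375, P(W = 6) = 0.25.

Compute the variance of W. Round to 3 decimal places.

E[W] = (3)(0.25) + (4)(0.125) + (5)(0.375) + (6)(0.25) = 4.625
E[W²] = (3)²(0.25) + (4)²(0.125) + (5)²(0.375) + (6)²(0.25) = 22.625
Var(W) = E[W²] − (E[W])² = 22.625 − (4.625)² = 1.234375

1.234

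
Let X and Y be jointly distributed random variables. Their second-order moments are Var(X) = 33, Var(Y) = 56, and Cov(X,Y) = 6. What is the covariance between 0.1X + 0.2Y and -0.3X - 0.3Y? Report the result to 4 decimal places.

-4.8900

Cov(0.1X + 0.2Y, -0.3X - 0.3Y) = (0.1)(-0.3)Var(X) + (0.2)(-0.3)Var(Y) + [(0.1)(-0.3) + (0.2)(-0.3)]Cov(X,Y)
= -0.03·33 + -0.06·56 + -0.09·6 = -4.89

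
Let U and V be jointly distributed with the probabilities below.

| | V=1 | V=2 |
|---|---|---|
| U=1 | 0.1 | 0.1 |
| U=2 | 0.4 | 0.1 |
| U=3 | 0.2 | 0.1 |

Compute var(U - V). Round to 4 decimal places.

E[U] = 2.1,  E[V] = 1.3,  E[UV] = 2.7
var(U) = 4.9 − (2.1)² = 0.49;  var(V) = 1.9 − (1.3)² = 0.21
cov(U,V) = 2.7 − (2.1)(1.3) = -0.03
var(U - V) = (1)²·0.49 + (-1)²·0.21 + 2·(1)·(-1)·-0.03 = 0.76

0.7600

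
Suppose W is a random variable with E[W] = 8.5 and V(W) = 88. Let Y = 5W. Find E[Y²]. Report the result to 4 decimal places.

4006.2500

E[5W] = 5·8.5 = 42.5
V(5W) = (5)²·88 = 2200
E[Y²] = V(Y) + (E[Y])² = 2200 + (42.5)² = 4006.25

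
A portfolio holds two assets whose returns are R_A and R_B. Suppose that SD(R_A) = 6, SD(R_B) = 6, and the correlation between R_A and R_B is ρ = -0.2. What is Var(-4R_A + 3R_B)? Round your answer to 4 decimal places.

Var(R_A) = (6)² = 36;  Var(R_B) = (6)² = 36
cov(R_A,R_B) = ρ·SD(R_A)·SD(R_B) = -0.2·6·6 = -7.2
Var(-4R_A + 3R_B) = (-4)²·Var(R_A) + (3)²·Var(R_B) + 2·(-4)·(3)·cov(R_A,R_B)
= 16·36 + 9·36 + -24·-7.2 = 1072.8

1072.8000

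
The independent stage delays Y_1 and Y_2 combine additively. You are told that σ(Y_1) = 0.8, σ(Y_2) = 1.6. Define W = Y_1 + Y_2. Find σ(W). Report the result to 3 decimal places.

Var(Y_1) = 0.64, Var(Y_2) = 2.56
By independence, Var(W) = (1)²Var(Y_1) + (1)²Var(Y_2)
= (1)²·0.64 + (1)²·2.56 = 3.2
σ(W) = √3.2 ≈ 1.789

1.789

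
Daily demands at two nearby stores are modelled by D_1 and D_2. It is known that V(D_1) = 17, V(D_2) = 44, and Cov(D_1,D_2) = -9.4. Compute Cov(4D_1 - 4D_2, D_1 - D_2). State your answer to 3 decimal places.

Cov(4D_1 - 4D_2, D_1 - D_2) = (4)(1)V(D_1) + (-4)(-1)V(D_2) + [(4)(-1) + (-4)(1)]Cov(D_1,D_2)
= 4·17 + 4·44 + -8·-9.4 = 319.2

319.200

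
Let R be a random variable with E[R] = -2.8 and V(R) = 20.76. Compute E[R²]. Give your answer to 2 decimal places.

E[R²] = V(R) + (E[R])² = 20.76 + (-2.8)² = 28.6

28.60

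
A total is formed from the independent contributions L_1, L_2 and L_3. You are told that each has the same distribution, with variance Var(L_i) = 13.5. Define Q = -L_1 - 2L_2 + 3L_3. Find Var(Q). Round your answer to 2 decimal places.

By independence, Var(Q) = (-1)²Var(L_1) + (-2)²Var(L_2) + (3)²Var(L_3)
= (-1)²·13.5 + (-2)²·13.5 + (3)²·13.5 = 189

189.00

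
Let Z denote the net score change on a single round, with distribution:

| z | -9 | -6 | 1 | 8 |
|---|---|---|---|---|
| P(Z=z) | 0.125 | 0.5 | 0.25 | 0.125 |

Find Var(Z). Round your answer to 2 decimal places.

28.11

E[Z] = (-9)(0.125) + (-6)(0.5) + (1)(0.25) + (8)(0.125) = -2.875
E[Z²] = (-9)²(0.125) + (-6)²(0.5) + (1)²(0.25) + (8)²(0.125) = 36.375
Var(Z) = E[Z²] − (E[Z])² = 36.375 − (-2.875)² = 28.109375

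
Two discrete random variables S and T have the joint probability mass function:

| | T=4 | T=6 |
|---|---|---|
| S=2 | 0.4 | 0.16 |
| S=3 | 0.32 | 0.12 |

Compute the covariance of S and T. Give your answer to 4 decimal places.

E[S] = 2.44,  E[T] = 4.56
E[ST] = 11.12
cov(S,T) = E[ST] − E[S]E[T] = 11.12 − (2.44)(4.56) = -0.0064

-0.0064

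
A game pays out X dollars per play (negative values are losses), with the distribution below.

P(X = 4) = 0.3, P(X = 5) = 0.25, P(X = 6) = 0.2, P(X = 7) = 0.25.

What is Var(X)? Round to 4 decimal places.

1.3400

E[X] = (4)(0.3) + (5)(0.25) + (6)(0.2) + (7)(0.25) = 5.4
E[X²] = (4)²(0.3) + (5)²(0.25) + (6)²(0.2) + (7)²(0.25) = 30.5
Var(X) = E[X²] − (E[X])² = 30.5 − (5.4)² = 1.34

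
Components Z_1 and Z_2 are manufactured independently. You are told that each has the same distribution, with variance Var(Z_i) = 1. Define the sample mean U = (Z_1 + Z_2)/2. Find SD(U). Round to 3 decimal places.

By independence, Var(U) = (0.5)²Var(Z_1) + (0.5)²Var(Z_2)
= (0.5)²·1 + (0.5)²·1 = 0.5
SD(U) = √0.5 ≈ 0.707

0.707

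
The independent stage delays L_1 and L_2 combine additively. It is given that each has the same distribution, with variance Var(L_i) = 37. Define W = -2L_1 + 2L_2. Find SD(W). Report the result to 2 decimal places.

17.20

By independence, Var(W) = (-2)²Var(L_1) + (2)²Var(L_2)
= (-2)²·37 + (2)²·37 = 296
SD(W) = √296 ≈ 17.20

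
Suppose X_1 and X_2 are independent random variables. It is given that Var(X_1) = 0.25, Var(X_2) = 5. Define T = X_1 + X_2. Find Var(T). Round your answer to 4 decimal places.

By independence, Var(T) = (1)²Var(X_1) + (1)²Var(X_2)
= (1)²·0.25 + (1)²·5 = 5.25

5.2500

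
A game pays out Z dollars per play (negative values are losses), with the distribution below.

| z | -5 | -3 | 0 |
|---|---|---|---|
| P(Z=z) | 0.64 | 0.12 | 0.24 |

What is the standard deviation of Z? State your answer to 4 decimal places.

2.0991

E[Z] = (-5)(0.64) + (-3)(0.12) + (0)(0.24) = -3.56
E[Z²] = (-5)²(0.64) + (-3)²(0.12) + (0)²(0.24) = 17.08
Var(Z) = E[Z²] − (E[Z])² = 17.08 − (-3.56)² = 4.4064
σ(Z) = √4.4064 ≈ 2.0991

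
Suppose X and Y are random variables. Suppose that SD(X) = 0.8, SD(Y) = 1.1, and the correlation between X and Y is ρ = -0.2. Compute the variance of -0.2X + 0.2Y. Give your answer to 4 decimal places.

Var(X) = (0.8)² = 0.64;  Var(Y) = (1.1)² = 1.21
Cov(X,Y) = ρ·SD(X)·SD(Y) = -0.2·0.8·1.1 = -0.176
Var(-0.2X + 0.2Y) = (-0.2)²·Var(X) + (0.2)²·Var(Y) + 2·(-0.2)·(0.2)·Cov(X,Y)
= 0.04·0.64 + 0.04·1.21 + -0.08·-0.176 = 0.08808

0.0881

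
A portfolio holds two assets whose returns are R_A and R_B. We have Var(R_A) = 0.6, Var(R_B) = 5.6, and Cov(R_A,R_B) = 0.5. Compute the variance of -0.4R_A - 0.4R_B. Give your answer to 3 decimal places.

Var(-0.4R_A - 0.4R_B) = (-0.4)²·Var(R_A) + (-0.4)²·Var(R_B) + 2·(-0.4)·(-0.4)·Cov(R_A,R_B)
= 0.16·0.6 + 0.16·5.6 + 0.32·0.5 = 1.152

1.152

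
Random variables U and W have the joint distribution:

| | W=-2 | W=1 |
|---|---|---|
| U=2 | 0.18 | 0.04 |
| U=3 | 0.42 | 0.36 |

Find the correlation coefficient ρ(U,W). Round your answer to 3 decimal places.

E[U] = 2.78,  E[W] = -0.8
E[UW] = -2.08
cov(U,W) = E[UW] − E[U]E[W] = -2.08 − (2.78)(-0.8) = 0.144
V(U) = 0.1716,  V(W) = 2.16
ρ = 0.144 / √(0.1716·2.16) ≈ 0.237

0.237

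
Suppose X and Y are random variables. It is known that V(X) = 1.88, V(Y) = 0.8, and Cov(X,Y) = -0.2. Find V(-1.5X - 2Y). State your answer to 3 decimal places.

V(-1.5X - 2Y) = (-1.5)²·V(X) + (-2)²·V(Y) + 2·(-1.5)·(-2)·Cov(X,Y)
= 2.25·1.88 + 4·0.8 + 6·-0.2 = 6.23

6.230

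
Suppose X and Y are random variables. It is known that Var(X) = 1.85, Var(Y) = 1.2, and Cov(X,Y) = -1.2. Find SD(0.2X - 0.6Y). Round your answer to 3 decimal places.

Var(0.2X - 0.6Y) = (0.2)²·Var(X) + (-0.6)²·Var(Y) + 2·(0.2)·(-0.6)·Cov(X,Y)
= 0.04·1.85 + 0.36·1.2 + -0.24·-1.2 = 0.794
SD(0.2X - 0.6Y) = √0.794 ≈ 0.891

0.891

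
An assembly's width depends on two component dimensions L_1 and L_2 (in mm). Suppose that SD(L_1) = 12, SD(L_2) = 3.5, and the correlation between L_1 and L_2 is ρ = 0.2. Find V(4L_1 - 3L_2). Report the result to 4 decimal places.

2212.6500

V(L_1) = (12)² = 144;  V(L_2) = (3.5)² = 12.25
cov(L_1,L_2) = ρ·SD(L_1)·SD(L_2) = 0.2·12·3.5 = 8.4
V(4L_1 - 3L_2) = (4)²·V(L_1) + (-3)²·V(L_2) + 2·(4)·(-3)·cov(L_1,L_2)
= 16·144 + 9·12.25 + -24·8.4 = 2212.65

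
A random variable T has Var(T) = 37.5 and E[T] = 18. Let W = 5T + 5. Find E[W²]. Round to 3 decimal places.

E[5T + 5] = 5·18 + 5 = 95
Var(5T + 5) = (5)²·37.5 = 937.5
E[W²] = Var(W) + (E[W])² = 937.5 + (95)² = 9962.5

9962.500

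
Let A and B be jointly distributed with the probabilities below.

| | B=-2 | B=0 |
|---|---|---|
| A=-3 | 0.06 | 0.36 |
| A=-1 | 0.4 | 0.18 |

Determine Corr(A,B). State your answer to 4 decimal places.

-0.5415

E[A] = -1.84,  E[B] = -0.92
E[AB] = 1.16
Cov(A,B) = E[AB] − E[A]E[B] = 1.16 − (-1.84)(-0.92) = -0.5328
var(A) = 0.9744,  var(B) = 0.9936
ρ = -0.5328 / √(0.9744·0.9936) ≈ -0.5415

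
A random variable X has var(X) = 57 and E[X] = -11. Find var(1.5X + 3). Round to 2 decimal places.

var(1.5X + 3) = (1.5)²·var(X) = 2.25·57 = 128.25

128.25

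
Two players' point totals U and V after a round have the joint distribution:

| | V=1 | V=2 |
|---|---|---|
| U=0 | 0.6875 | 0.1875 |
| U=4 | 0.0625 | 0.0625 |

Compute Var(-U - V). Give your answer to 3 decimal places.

2.188

E[U] = 0.5,  E[V] = 1.25,  E[UV] = 0.75
Var(U) = 2 − (0.5)² = 1.75;  Var(V) = 1.75 − (1.25)² = 0.1875
Cov(U,V) = 0.75 − (0.5)(1.25) = 0.125
Var(-U - V) = (-1)²·1.75 + (-1)²·0.1875 + 2·(-1)·(-1)·0.125 = 2.1875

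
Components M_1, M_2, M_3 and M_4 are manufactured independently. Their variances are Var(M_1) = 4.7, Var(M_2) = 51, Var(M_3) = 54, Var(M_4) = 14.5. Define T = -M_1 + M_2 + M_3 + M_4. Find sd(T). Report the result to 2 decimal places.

11.14

By independence, Var(T) = (-1)²Var(M_1) + (1)²Var(M_2) + (1)²Var(M_3) + (1)²Var(M_4)
= (-1)²·4.7 + (1)²·51 + (1)²·54 + (1)²·14.5 = 124.2
sd(T) = √124.2 ≈ 11.14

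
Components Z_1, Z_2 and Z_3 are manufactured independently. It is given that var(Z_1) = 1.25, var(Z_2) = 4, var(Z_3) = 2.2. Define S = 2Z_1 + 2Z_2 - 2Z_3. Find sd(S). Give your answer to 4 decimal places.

5.4589

By independence, var(S) = (2)²var(Z_1) + (2)²var(Z_2) + (-2)²var(Z_3)
= (2)²·1.25 + (2)²·4 + (-2)²·2.2 = 29.8
sd(S) = √29.8 ≈ 5.4589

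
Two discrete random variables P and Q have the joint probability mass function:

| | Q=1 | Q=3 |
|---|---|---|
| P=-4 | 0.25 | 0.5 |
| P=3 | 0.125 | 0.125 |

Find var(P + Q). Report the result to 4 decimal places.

9.2500

E[P] = -2.25,  E[Q] = 2.25,  E[PQ] = -5.5
var(P) = 14.25 − (-2.25)² = 9.1875;  var(Q) = 6 − (2.25)² = 0.9375
cov(P,Q) = -5.5 − (-2.25)(2.25) = -0.4375
var(P + Q) = (1)²·9.1875 + (1)²·0.9375 + 2·(1)·(1)·-0.4375 = 9.25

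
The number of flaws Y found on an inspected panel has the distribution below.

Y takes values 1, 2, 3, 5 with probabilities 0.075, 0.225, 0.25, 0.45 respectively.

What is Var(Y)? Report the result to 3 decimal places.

2.049

E[Y] = (1)(0.075) + (2)(0.225) + (3)(0.25) + (5)(0.45) = 3.525
E[Y²] = (1)²(0.075) + (2)²(0.225) + (3)²(0.25) + (5)²(0.45) = 14.475
Var(Y) = E[Y²] − (E[Y])² = 14.475 − (3.525)² = 2.049375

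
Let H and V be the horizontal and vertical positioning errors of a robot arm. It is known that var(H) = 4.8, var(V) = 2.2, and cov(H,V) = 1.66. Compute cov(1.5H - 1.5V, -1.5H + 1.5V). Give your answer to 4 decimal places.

cov(1.5H - 1.5V, -1.5H + 1.5V) = (1.5)(-1.5)var(H) + (-1.5)(1.5)var(V) + [(1.5)(1.5) + (-1.5)(-1.5)]cov(H,V)
= -2.25·4.8 + -2.25·2.2 + 4.5·1.66 = -8.28

-8.2800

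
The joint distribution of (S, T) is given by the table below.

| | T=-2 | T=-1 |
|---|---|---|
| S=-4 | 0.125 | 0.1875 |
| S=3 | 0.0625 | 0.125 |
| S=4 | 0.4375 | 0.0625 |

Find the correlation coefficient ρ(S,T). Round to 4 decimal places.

-0.3541

E[S] = 1.3125,  E[T] = -1.625
E[ST] = -2.75
Cov(S,T) = E[ST] − E[S]E[T] = -2.75 − (1.3125)(-1.625) = -0.6171875
Var(S) = 12.96484375,  Var(T) = 0.234375
ρ = -0.6171875 / √(12.96484375·0.234375) ≈ -0.3541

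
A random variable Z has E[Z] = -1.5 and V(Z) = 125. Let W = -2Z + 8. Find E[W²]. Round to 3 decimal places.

E[-2Z + 8] = -2·-1.5 + 8 = 11
V(-2Z + 8) = (-2)²·125 = 500
E[W²] = V(W) + (E[W])² = 500 + (11)² = 621

621.000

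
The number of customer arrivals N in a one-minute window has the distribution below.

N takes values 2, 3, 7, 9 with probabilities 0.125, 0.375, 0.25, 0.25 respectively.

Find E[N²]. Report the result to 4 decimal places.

36.3750

E[N²] = (2)²(0.125) + (3)²(0.375) + (7)²(0.25) + (9)²(0.25) = 36.375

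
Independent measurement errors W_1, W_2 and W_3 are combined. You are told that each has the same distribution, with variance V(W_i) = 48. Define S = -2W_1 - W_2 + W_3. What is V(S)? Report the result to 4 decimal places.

By independence, V(S) = (-2)²V(W_1) + (-1)²V(W_2) + (1)²V(W_3)
= (-2)²·48 + (-1)²·48 + (1)²·48 = 288

288.0000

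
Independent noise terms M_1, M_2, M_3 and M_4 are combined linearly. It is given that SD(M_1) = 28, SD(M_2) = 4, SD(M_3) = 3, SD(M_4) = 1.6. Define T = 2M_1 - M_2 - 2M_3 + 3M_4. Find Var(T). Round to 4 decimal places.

3211.0400

Var(M_1) = 784, Var(M_2) = 16, Var(M_3) = 9, Var(M_4) = 2.56
By independence, Var(T) = (2)²Var(M_1) + (-1)²Var(M_2) + (-2)²Var(M_3) + (3)²Var(M_4)
= (2)²·784 + (-1)²·16 + (-2)²·9 + (3)²·2.56 = 3211.04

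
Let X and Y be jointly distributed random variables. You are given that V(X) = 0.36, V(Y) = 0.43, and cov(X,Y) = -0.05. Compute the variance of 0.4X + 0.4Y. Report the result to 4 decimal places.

V(0.4X + 0.4Y) = (0.4)²·V(X) + (0.4)²·V(Y) + 2·(0.4)·(0.4)·cov(X,Y)
= 0.16·0.36 + 0.16·0.43 + 0.32·-0.05 = 0.1104

0.1104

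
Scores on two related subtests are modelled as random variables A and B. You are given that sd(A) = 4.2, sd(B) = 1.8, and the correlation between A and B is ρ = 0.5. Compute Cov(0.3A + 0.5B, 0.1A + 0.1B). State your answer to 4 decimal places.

Var(A) = (4.2)² = 17.64;  Var(B) = (1.8)² = 3.24
Cov(A,B) = ρ·sd(A)·sd(B) = 0.5·4.2·1.8 = 3.78
Cov(0.3A + 0.5B, 0.1A + 0.1B) = (0.3)(0.1)Var(A) + (0.5)(0.1)Var(B) + [(0.3)(0.1) + (0.5)(0.1)]Cov(A,B)
= 0.03·17.64 + 0.05·3.24 + 0.08·3.78 = 0.9936

0.9936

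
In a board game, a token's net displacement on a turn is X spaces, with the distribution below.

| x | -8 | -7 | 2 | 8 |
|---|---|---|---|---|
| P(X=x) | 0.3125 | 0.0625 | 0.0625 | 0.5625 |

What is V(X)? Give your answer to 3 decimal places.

56.465

E[X] = (-8)(0.3125) + (-7)(0.0625) + (2)(0.0625) + (8)(0.5625) = 1.6875
E[X²] = (-8)²(0.3125) + (-7)²(0.0625) + (2)²(0.0625) + (8)²(0.5625) = 59.3125
V(X) = E[X²] − (E[X])² = 59.3125 − (1.6875)² = 56.46484375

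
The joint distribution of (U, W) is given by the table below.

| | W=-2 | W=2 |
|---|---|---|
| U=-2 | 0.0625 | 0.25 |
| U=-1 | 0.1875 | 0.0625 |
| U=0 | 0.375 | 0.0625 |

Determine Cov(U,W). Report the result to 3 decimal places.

E[U] = -0.875,  E[W] = -0.5
E[UW] = -0.5
Cov(U,W) = E[UW] − E[U]E[W] = -0.5 − (-0.875)(-0.5) = -0.9375

-0.938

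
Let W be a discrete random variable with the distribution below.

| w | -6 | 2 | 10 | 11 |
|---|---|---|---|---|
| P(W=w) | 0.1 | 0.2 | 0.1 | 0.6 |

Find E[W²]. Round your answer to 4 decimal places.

E[W²] = (-6)²(0.1) + (2)²(0.2) + (10)²(0.1) + (11)²(0.6) = 87

87.0000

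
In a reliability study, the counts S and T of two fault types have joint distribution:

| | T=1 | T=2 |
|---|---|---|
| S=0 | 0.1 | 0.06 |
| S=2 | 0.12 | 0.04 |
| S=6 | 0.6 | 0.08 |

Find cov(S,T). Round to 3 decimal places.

-0.232

E[S] = 4.4,  E[T] = 1.18
E[ST] = 4.96
cov(S,T) = E[ST] − E[S]E[T] = 4.96 − (4.4)(1.18) = -0.232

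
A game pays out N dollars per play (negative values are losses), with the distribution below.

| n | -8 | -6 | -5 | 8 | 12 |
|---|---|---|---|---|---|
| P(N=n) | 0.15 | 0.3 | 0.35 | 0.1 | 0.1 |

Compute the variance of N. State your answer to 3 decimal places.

E[N] = (-8)(0.15) + (-6)(0.3) + (-5)(0.35) + (8)(0.1) + (12)(0.1) = -2.75
E[N²] = (-8)²(0.15) + (-6)²(0.3) + (-5)²(0.35) + (8)²(0.1) + (12)²(0.1) = 49.95
Var(N) = E[N²] − (E[N])² = 49.95 − (-2.75)² = 42.3875

42.388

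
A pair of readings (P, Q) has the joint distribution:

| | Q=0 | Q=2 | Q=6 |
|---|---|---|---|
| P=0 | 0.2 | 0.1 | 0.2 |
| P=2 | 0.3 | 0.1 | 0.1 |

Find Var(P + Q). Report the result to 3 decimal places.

E[P] = 1,  E[Q] = 2.2,  E[PQ] = 1.6
Var(P) = 2 − (1)² = 1;  Var(Q) = 11.6 − (2.2)² = 6.76
Cov(P,Q) = 1.6 − (1)(2.2) = -0.6
Var(P + Q) = (1)²·1 + (1)²·6.76 + 2·(1)·(1)·-0.6 = 6.56

6.560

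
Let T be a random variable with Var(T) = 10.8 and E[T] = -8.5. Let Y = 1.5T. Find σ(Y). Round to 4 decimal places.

4.9295

Var(1.5T) = (1.5)²·10.8 = 24.3
σ(Y) = √24.3 ≈ 4.9295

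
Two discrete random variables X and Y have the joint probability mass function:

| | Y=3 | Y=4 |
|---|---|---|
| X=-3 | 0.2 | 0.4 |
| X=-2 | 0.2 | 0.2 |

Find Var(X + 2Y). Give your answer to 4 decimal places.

E[X] = -2.6,  E[Y] = 3.6,  E[XY] = -9.4
Var(X) = 7 − (-2.6)² = 0.24;  Var(Y) = 13.2 − (3.6)² = 0.24
cov(X,Y) = -9.4 − (-2.6)(3.6) = -0.04
Var(X + 2Y) = (1)²·0.24 + (2)²·0.24 + 2·(1)·(2)·-0.04 = 1.04

1.0400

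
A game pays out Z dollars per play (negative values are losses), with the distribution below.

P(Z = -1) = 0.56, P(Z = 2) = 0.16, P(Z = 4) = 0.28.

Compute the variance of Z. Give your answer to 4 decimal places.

4.9056

E[Z] = (-1)(0.56) + (2)(0.16) + (4)(0.28) = 0.88
E[Z²] = (-1)²(0.56) + (2)²(0.16) + (4)²(0.28) = 5.68
Var(Z) = E[Z²] − (E[Z])² = 5.68 − (0.88)² = 4.9056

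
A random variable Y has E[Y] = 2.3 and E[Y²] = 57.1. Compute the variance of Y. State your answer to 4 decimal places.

Var(Y) = 57.1 − (2.3)² = 51.81

51.8100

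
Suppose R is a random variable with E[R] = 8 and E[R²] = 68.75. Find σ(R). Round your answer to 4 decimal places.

2.1794

var(R) = 68.75 − (8)² = 4.75
σ(R) = √4.75 ≈ 2.1794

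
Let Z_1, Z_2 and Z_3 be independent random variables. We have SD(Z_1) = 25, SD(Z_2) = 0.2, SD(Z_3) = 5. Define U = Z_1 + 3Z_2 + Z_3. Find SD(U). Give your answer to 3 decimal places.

25.502

var(Z_1) = 625, var(Z_2) = 0.04, var(Z_3) = 25
By independence, var(U) = (1)²var(Z_1) + (3)²var(Z_2) + (1)²var(Z_3)
= (1)²·625 + (3)²·0.04 + (1)²·25 = 650.36
SD(U) = √650.36 ≈ 25.502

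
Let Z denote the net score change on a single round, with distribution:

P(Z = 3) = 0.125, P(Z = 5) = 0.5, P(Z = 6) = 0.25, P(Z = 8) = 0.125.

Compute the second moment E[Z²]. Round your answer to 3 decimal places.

30.625

E[Z²] = (3)²(0.125) + (5)²(0.5) + (6)²(0.25) + (8)²(0.125) = 30.625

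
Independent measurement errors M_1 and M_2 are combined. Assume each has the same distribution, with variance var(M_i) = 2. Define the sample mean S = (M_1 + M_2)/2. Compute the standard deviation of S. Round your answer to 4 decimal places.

1.0000

By independence, var(S) = (0.5)²var(M_1) + (0.5)²var(M_2)
= (0.5)²·2 + (0.5)²·2 = 1
SD(S) = √1 ≈ 1.0000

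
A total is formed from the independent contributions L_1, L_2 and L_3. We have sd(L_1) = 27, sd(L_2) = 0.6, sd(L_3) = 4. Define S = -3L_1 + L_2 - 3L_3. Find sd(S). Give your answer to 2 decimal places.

81.89

Var(L_1) = 729, Var(L_2) = 0.36, Var(L_3) = 16
By independence, Var(S) = (-3)²Var(L_1) + (1)²Var(L_2) + (-3)²Var(L_3)
= (-3)²·729 + (1)²·0.36 + (-3)²·16 = 6705.36
sd(S) = √6705.36 ≈ 81.89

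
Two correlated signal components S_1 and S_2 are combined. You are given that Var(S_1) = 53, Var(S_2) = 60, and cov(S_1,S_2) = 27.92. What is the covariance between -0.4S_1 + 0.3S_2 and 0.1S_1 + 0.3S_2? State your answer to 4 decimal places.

cov(-0.4S_1 + 0.3S_2, 0.1S_1 + 0.3S_2) = (-0.4)(0.1)Var(S_1) + (0.3)(0.3)Var(S_2) + [(-0.4)(0.3) + (0.3)(0.1)]cov(S_1,S_2)
= -0.04·53 + 0.09·60 + -0.09·27.92 = 0.7672

0.7672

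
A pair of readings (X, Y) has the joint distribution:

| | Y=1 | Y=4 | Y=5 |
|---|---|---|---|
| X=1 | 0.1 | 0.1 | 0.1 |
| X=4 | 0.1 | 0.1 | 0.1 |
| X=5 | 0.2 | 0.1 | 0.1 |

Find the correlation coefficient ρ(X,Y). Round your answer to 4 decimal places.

E[X] = 3.5,  E[Y] = 3.1
E[XY] = 10.5
Cov(X,Y) = E[XY] − E[X]E[Y] = 10.5 − (3.5)(3.1) = -0.35
Var(X) = 2.85,  Var(Y) = 3.09
ρ = -0.35 / √(2.85·3.09) ≈ -0.1179

-0.1179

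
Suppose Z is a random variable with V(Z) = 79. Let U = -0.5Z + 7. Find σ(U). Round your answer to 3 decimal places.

V(-0.5Z + 7) = (-0.5)²·79 = 19.75
σ(U) = √19.75 ≈ 4.444

4.444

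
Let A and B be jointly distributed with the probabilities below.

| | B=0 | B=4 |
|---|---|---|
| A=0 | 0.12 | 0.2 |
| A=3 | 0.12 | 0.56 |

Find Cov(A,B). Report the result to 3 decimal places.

E[A] = 2.04,  E[B] = 3.04
E[AB] = 6.72
Cov(A,B) = E[AB] − E[A]E[B] = 6.72 − (2.04)(3.04) = 0.5184

0.518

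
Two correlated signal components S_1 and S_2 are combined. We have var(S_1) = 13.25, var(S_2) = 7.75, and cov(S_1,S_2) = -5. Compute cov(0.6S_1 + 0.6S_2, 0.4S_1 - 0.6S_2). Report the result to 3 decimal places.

0.990

cov(0.6S_1 + 0.6S_2, 0.4S_1 - 0.6S_2) = (0.6)(0.4)var(S_1) + (0.6)(-0.6)var(S_2) + [(0.6)(-0.6) + (0.6)(0.4)]cov(S_1,S_2)
= 0.24·13.25 + -0.36·7.75 + -0.12·-5 = 0.99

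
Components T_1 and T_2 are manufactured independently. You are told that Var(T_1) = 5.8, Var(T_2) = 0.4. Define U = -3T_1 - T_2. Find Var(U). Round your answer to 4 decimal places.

By independence, Var(U) = (-3)²Var(T_1) + (-1)²Var(T_2)
= (-3)²·5.8 + (-1)²·0.4 = 52.6

52.6000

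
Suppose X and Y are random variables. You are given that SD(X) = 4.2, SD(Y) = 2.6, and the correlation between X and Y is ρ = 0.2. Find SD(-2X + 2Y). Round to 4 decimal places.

Var(X) = (4.2)² = 17.64;  Var(Y) = (2.6)² = 6.76
Cov(X,Y) = ρ·SD(X)·SD(Y) = 0.2·4.2·2.6 = 2.184
Var(-2X + 2Y) = (-2)²·Var(X) + (2)²·Var(Y) + 2·(-2)·(2)·Cov(X,Y)
= 4·17.64 + 4·6.76 + -8·2.184 = 80.128
SD(-2X + 2Y) = √80.128 ≈ 8.9514

8.9514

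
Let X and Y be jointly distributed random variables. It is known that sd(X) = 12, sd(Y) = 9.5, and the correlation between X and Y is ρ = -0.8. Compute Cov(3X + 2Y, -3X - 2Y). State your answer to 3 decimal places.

-562.600

Var(X) = (12)² = 144;  Var(Y) = (9.5)² = 90.25
Cov(X,Y) = ρ·sd(X)·sd(Y) = -0.8·12·9.5 = -91.2
Cov(3X + 2Y, -3X - 2Y) = (3)(-3)Var(X) + (2)(-2)Var(Y) + [(3)(-2) + (2)(-3)]Cov(X,Y)
= -9·144 + -4·90.25 + -12·-91.2 = -562.6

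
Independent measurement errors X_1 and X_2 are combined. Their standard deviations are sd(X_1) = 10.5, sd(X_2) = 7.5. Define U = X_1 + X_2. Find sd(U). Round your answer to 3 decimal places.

Var(X_1) = 110.25, Var(X_2) = 56.25
By independence, Var(U) = (1)²Var(X_1) + (1)²Var(X_2)
= (1)²·110.25 + (1)²·56.25 = 166.5
sd(U) = √166.5 ≈ 12.903

12.903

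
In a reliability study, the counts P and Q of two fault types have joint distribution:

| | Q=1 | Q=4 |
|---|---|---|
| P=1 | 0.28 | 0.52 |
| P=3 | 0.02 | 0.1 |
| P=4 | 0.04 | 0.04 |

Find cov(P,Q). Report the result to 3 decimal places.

0.010

E[P] = 1.48,  E[Q] = 2.98
E[PQ] = 4.42
cov(P,Q) = E[PQ] − E[P]E[Q] = 4.42 − (1.48)(2.98) = 0.0096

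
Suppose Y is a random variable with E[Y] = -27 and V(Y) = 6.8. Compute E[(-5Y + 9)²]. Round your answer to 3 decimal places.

20906.000

E[-5Y + 9] = -5·-27 + 9 = 144
V(-5Y + 9) = (-5)²·6.8 = 170
E[(-5Y + 9)²] = V((-5Y + 9)) + (E[(-5Y + 9)])² = 170 + (144)² = 20906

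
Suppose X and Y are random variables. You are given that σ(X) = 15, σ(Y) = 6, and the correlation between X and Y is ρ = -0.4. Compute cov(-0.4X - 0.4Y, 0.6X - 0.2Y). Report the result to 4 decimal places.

Var(X) = (15)² = 225;  Var(Y) = (6)² = 36
cov(X,Y) = ρ·σ(X)·σ(Y) = -0.4·15·6 = -36
cov(-0.4X - 0.4Y, 0.6X - 0.2Y) = (-0.4)(0.6)Var(X) + (-0.4)(-0.2)Var(Y) + [(-0.4)(-0.2) + (-0.4)(0.6)]cov(X,Y)
= -0.24·225 + 0.08·36 + -0.16·-36 = -45.36

-45.3600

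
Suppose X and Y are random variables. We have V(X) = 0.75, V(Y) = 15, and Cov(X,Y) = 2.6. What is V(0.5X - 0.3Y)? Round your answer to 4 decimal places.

V(0.5X - 0.3Y) = (0.5)²·V(X) + (-0.3)²·V(Y) + 2·(0.5)·(-0.3)·Cov(X,Y)
= 0.25·0.75 + 0.09·15 + -0.3·2.6 = 0.7575

0.7575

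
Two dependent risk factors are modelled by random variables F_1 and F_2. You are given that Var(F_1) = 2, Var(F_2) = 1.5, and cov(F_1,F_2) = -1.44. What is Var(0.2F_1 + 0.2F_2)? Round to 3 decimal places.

0.025

Var(0.2F_1 + 0.2F_2) = (0.2)²·Var(F_1) + (0.2)²·Var(F_2) + 2·(0.2)·(0.2)·cov(F_1,F_2)
= 0.04·2 + 0.04·1.5 + 0.08·-1.44 = 0.0248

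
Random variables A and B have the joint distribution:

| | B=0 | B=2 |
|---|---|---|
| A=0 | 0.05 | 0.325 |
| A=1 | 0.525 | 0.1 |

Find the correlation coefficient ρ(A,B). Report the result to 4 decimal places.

-0.6921

E[A] = 0.625,  E[B] = 0.85
E[AB] = 0.2
Cov(A,B) = E[AB] − E[A]E[B] = 0.2 − (0.625)(0.85) = -0.33125
var(A) = 0.234375,  var(B) = 0.9775
ρ = -0.33125 / √(0.234375·0.9775) ≈ -0.6921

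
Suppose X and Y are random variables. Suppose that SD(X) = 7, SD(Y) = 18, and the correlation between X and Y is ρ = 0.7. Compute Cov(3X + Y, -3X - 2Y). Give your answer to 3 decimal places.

var(X) = (7)² = 49;  var(Y) = (18)² = 324
Cov(X,Y) = ρ·SD(X)·SD(Y) = 0.7·7·18 = 88.2
Cov(3X + Y, -3X - 2Y) = (3)(-3)var(X) + (1)(-2)var(Y) + [(3)(-2) + (1)(-3)]Cov(X,Y)
= -9·49 + -2·324 + -9·88.2 = -1882.8

-1882.800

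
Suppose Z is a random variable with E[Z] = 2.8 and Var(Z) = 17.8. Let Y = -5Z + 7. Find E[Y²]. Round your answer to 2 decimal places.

E[-5Z + 7] = -5·2.8 + 7 = -7
Var(-5Z + 7) = (-5)²·17.8 = 445
E[Y²] = Var(Y) + (E[Y])² = 445 + (-7)² = 494

494.00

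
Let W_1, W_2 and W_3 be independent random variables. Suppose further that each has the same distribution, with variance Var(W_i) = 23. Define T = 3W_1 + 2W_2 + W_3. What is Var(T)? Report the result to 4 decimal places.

322.0000

By independence, Var(T) = (3)²Var(W_1) + (2)²Var(W_2) + (1)²Var(W_3)
= (3)²·23 + (2)²·23 + (1)²·23 = 322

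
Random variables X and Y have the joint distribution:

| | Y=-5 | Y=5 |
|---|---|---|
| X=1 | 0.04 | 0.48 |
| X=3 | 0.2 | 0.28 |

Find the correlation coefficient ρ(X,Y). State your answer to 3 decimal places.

E[X] = 1.96,  E[Y] = 2.6
E[XY] = 3.4
cov(X,Y) = E[XY] − E[X]E[Y] = 3.4 − (1.96)(2.6) = -1.696
Var(X) = 0.9984,  Var(Y) = 18.24
ρ = -1.696 / √(0.9984·18.24) ≈ -0.397

-0.397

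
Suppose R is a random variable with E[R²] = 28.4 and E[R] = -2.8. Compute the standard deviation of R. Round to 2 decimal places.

4.53

Var(R) = 28.4 − (-2.8)² = 20.56
sd(R) = √20.56 ≈ 4.53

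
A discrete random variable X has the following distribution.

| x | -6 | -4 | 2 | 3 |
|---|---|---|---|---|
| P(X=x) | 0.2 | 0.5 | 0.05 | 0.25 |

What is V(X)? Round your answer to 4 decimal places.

E[X] = (-6)(0.2) + (-4)(0.5) + (2)(0.05) + (3)(0.25) = -2.35
E[X²] = (-6)²(0.2) + (-4)²(0.5) + (2)²(0.05) + (3)²(0.25) = 17.65
V(X) = E[X²] − (E[X])² = 17.65 − (-2.35)² = 12.1275

12.1275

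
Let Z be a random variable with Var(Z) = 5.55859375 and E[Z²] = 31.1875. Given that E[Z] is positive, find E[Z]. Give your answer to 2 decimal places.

5.06

(E[Z])² = E[Z²] − Var(Z) = 31.1875 − 5.55859375 = 25.62890625
E[Z] = √25.62890625 = 5.0625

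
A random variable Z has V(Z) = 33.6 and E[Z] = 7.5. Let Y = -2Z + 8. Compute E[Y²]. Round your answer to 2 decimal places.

183.40

E[-2Z + 8] = -2·7.5 + 8 = -7
V(-2Z + 8) = (-2)²·33.6 = 134.4
E[Y²] = V(Y) + (E[Y])² = 134.4 + (-7)² = 183.4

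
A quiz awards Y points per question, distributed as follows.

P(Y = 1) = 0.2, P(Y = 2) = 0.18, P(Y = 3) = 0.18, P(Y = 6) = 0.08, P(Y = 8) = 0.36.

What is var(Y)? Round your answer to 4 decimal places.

E[Y] = (1)(0.2) + (2)(0.18) + (3)(0.18) + (6)(0.08) + (8)(0.36) = 4.46
E[Y²] = (1)²(0.2) + (2)²(0.18) + (3)²(0.18) + (6)²(0.08) + (8)²(0.36) = 28.46
var(Y) = E[Y²] − (E[Y])² = 28.46 − (4.46)² = 8.5684

8.5684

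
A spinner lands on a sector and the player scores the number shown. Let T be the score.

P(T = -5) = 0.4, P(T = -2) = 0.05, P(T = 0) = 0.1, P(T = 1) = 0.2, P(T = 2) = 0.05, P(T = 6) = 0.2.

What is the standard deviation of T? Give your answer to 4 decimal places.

4.1761

E[T] = (-5)(0.4) + (-2)(0.05) + (0)(0.1) + (1)(0.2) + (2)(0.05) + (6)(0.2) = -0.6
E[T²] = (-5)²(0.4) + (-2)²(0.05) + (0)²(0.1) + (1)²(0.2) + (2)²(0.05) + (6)²(0.2) = 17.8
V(T) = E[T²] − (E[T])² = 17.8 − (-0.6)² = 17.44
σ(T) = √17.44 ≈ 4.1761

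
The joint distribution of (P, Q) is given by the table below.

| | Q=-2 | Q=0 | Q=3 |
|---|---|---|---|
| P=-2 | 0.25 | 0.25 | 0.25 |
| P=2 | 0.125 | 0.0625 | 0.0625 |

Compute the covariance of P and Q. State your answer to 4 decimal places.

E[P] = -1,  E[Q] = 0.1875
E[PQ] = -0.625
Cov(P,Q) = E[PQ] − E[P]E[Q] = -0.625 − (-1)(0.1875) = -0.4375

-0.4375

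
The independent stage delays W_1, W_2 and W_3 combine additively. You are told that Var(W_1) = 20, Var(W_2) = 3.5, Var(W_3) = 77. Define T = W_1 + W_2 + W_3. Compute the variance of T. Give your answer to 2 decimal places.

By independence, Var(T) = (1)²Var(W_1) + (1)²Var(W_2) + (1)²Var(W_3)
= (1)²·20 + (1)²·3.5 + (1)²·77 = 100.5

100.50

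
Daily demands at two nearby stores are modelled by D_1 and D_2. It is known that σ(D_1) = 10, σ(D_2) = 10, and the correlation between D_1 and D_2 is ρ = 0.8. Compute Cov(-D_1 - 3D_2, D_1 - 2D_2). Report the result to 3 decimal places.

420.000

Var(D_1) = (10)² = 100;  Var(D_2) = (10)² = 100
Cov(D_1,D_2) = ρ·σ(D_1)·σ(D_2) = 0.8·10·10 = 80
Cov(-D_1 - 3D_2, D_1 - 2D_2) = (-1)(1)Var(D_1) + (-3)(-2)Var(D_2) + [(-1)(-2) + (-3)(1)]Cov(D_1,D_2)
= -1·100 + 6·100 + -1·80 = 420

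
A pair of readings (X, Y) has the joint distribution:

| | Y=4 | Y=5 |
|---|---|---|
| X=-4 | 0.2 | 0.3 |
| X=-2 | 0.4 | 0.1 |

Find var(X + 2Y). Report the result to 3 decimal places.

E[X] = -3,  E[Y] = 4.4,  E[XY] = -13.4
var(X) = 10 − (-3)² = 1;  var(Y) = 19.6 − (4.4)² = 0.24
Cov(X,Y) = -13.4 − (-3)(4.4) = -0.2
var(X + 2Y) = (1)²·1 + (2)²·0.24 + 2·(1)·(2)·-0.2 = 1.16

1.160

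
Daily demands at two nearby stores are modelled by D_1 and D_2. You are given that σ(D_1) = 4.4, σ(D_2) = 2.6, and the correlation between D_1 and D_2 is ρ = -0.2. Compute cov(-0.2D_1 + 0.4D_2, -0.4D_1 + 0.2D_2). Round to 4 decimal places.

2.5472

Var(D_1) = (4.4)² = 19.36;  Var(D_2) = (2.6)² = 6.76
cov(D_1,D_2) = ρ·σ(D_1)·σ(D_2) = -0.2·4.4·2.6 = -2.288
cov(-0.2D_1 + 0.4D_2, -0.4D_1 + 0.2D_2) = (-0.2)(-0.4)Var(D_1) + (0.4)(0.2)Var(D_2) + [(-0.2)(0.2) + (0.4)(-0.4)]cov(D_1,D_2)
= 0.08·19.36 + 0.08·6.76 + -0.2·-2.288 = 2.5472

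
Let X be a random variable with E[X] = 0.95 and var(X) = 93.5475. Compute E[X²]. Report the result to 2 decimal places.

E[X²] = var(X) + (E[X])² = 93.5475 + (0.95)² = 94.45

94.45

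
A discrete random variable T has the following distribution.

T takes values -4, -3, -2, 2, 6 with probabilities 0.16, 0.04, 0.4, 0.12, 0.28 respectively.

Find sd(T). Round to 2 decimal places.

3.87

E[T] = (-4)(0.16) + (-3)(0.04) + (-2)(0.4) + (2)(0.12) + (6)(0.28) = 0.36
E[T²] = (-4)²(0.16) + (-3)²(0.04) + (-2)²(0.4) + (2)²(0.12) + (6)²(0.28) = 15.08
V(T) = E[T²] − (E[T])² = 15.08 − (0.36)² = 14.9504
sd(T) = √14.9504 ≈ 3.87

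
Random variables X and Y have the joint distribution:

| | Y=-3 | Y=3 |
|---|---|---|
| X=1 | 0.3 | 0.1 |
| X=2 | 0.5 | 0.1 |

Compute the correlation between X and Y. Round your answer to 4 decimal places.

E[X] = 1.6,  E[Y] = -1.8
E[XY] = -3
Cov(X,Y) = E[XY] − E[X]E[Y] = -3 − (1.6)(-1.8) = -0.12
var(X) = 0.24,  var(Y) = 5.76
ρ = -0.12 / √(0.24·5.76) ≈ -0.1021

-0.1021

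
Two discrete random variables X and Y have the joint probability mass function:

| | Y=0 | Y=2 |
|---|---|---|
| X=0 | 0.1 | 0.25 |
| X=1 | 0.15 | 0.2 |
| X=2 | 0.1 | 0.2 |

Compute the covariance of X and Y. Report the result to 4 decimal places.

-0.0350

E[X] = 0.95,  E[Y] = 1.3
E[XY] = 1.2
Cov(X,Y) = E[XY] − E[X]E[Y] = 1.2 − (0.95)(1.3) = -0.035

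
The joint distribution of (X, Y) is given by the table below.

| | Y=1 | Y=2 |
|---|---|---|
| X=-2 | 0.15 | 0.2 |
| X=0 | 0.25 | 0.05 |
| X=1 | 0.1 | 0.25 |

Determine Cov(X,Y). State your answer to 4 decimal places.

E[X] = -0.35,  E[Y] = 1.5
E[XY] = -0.5
Cov(X,Y) = E[XY] − E[X]E[Y] = -0.5 − (-0.35)(1.5) = 0.025

0.0250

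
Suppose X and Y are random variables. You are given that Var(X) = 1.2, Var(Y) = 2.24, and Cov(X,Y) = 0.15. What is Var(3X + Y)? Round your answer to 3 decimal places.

13.940

Var(3X + Y) = (3)²·Var(X) + (1)²·Var(Y) + 2·(3)·(1)·Cov(X,Y)
= 9·1.2 + 1·2.24 + 6·0.15 = 13.94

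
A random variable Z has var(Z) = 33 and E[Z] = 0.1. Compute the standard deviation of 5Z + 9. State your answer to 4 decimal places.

28.7228

var(5Z + 9) = (5)²·33 = 825
σ(5Z + 9) = √825 ≈ 28.7228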